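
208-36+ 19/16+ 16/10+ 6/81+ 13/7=2671987/15120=176.72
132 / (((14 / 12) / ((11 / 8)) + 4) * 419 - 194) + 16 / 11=1.53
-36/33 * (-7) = 84/11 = 7.64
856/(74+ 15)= 856/89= 9.62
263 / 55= 4.78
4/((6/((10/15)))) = 4/9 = 0.44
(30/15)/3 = 2/3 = 0.67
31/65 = 0.48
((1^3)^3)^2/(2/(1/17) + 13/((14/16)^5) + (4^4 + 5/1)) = 16807/5384049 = 0.00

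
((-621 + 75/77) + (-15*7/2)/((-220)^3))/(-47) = 18485702253/1401276800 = 13.19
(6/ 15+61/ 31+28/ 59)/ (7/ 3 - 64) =-77979/ 1691825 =-0.05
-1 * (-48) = 48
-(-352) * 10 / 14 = 1760 / 7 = 251.43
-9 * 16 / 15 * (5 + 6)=-528 / 5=-105.60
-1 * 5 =-5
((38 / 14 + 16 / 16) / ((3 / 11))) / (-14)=-143 / 147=-0.97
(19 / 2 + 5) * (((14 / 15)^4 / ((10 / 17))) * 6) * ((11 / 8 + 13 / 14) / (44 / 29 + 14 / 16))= 1686931624 / 15609375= 108.07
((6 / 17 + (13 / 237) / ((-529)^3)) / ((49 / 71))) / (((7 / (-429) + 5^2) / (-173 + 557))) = 410357359787973312 / 52206294128439857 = 7.86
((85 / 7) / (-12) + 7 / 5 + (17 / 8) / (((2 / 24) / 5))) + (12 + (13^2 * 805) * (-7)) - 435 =-400096247 / 420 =-952610.11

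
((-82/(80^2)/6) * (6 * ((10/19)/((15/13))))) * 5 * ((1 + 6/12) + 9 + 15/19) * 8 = -76219/28880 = -2.64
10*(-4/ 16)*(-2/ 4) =5/ 4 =1.25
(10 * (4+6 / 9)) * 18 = 840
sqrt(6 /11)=sqrt(66) /11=0.74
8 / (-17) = -8 / 17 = -0.47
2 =2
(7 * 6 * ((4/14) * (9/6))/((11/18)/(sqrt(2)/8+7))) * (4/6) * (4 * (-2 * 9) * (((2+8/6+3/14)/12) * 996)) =-2987707.42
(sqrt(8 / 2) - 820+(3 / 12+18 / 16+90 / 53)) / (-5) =345529 / 2120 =162.99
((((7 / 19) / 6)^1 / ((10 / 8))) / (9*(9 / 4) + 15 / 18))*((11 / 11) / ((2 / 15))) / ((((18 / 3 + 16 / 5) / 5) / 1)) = 0.01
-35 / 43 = -0.81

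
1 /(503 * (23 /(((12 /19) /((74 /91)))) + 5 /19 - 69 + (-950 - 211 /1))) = -0.00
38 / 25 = 1.52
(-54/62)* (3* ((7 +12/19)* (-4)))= 46980/589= 79.76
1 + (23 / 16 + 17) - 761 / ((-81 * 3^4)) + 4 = 2472551 / 104976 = 23.55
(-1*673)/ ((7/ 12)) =-8076/ 7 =-1153.71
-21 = -21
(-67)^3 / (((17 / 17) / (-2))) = 601526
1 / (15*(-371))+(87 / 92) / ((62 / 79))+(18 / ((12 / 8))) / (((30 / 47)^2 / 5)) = 4712892997 / 31742760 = 148.47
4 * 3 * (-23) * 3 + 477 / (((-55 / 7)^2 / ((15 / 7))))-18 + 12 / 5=-500361 / 605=-827.04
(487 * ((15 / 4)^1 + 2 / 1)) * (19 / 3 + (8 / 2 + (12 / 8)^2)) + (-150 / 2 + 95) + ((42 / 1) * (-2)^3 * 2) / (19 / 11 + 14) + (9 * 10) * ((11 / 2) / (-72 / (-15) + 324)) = 40062565919 / 1137648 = 35215.26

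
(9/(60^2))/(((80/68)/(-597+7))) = -1003/800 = -1.25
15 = 15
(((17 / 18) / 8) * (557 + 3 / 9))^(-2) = 2916 / 12623809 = 0.00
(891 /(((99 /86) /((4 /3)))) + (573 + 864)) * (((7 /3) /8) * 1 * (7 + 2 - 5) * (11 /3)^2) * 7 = 4879567 /18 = 271087.06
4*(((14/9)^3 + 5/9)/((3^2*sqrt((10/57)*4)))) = 3149*sqrt(570)/32805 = 2.29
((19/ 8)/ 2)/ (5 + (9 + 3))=19/ 272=0.07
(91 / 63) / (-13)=-1 / 9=-0.11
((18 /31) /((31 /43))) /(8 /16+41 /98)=4214 /4805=0.88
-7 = -7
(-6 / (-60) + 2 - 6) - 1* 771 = -7749 / 10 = -774.90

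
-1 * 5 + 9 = 4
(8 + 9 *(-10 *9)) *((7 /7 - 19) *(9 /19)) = 129924 /19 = 6838.11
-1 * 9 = -9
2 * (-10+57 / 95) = -94 / 5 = -18.80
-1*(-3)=3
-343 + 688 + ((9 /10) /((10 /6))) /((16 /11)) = 276297 /800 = 345.37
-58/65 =-0.89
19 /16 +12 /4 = 4.19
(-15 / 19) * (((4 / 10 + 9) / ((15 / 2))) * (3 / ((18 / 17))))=-799 / 285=-2.80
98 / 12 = 49 / 6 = 8.17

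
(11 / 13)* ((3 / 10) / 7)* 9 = 297 / 910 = 0.33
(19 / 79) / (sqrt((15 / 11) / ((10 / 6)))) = 0.27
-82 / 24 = -3.42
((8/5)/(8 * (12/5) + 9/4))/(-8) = -4/429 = -0.01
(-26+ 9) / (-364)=17 / 364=0.05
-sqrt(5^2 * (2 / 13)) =-5 * sqrt(26) / 13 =-1.96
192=192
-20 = -20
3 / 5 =0.60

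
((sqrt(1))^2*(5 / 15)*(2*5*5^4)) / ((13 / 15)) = 31250 / 13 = 2403.85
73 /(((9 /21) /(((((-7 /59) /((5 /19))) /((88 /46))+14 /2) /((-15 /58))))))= -433707673 /97350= -4455.14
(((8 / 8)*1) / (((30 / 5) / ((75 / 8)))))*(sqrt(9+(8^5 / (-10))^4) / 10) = sqrt(72057594037933561) / 160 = 1677721.60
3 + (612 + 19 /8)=617.38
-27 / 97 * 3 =-81 / 97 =-0.84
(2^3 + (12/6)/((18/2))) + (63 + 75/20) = 2699/36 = 74.97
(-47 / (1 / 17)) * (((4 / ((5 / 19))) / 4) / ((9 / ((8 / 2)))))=-60724 / 45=-1349.42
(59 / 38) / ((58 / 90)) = 2655 / 1102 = 2.41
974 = 974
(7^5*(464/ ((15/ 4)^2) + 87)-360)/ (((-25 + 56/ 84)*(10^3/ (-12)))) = 453691193/ 456250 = 994.39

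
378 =378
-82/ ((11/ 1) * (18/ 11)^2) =-451/ 162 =-2.78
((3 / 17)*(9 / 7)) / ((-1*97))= -27 / 11543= -0.00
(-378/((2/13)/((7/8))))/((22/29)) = -498771/176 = -2833.93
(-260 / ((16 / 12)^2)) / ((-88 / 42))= 12285 / 176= 69.80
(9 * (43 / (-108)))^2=1849 / 144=12.84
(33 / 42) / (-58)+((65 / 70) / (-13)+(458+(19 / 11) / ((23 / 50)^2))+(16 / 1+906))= 6558707129 / 4725028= 1388.08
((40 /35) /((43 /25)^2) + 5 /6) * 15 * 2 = 473575 /12943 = 36.59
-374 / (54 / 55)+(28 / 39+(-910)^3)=-264503554453 / 351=-753571380.21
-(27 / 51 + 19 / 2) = -341 / 34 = -10.03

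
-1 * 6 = -6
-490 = -490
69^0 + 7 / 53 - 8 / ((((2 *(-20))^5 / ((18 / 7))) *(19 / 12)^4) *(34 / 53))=46524599047761 / 41096727350000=1.13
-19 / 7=-2.71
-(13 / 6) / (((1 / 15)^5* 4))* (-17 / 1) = 55940625 / 8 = 6992578.12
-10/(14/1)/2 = -5/14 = -0.36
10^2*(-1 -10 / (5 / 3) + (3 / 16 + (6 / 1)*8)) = 16475 / 4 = 4118.75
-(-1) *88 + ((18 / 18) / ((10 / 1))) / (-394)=346719 / 3940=88.00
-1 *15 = -15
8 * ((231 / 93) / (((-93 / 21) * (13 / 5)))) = -1.73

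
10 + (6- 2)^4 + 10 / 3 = 808 / 3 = 269.33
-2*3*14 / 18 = -14 / 3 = -4.67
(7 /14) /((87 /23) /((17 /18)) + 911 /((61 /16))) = 23851 /11589484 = 0.00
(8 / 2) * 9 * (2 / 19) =72 / 19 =3.79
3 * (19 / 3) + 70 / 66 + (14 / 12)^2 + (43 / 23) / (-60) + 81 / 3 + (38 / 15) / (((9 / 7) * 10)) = 48.59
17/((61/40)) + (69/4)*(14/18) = 24.56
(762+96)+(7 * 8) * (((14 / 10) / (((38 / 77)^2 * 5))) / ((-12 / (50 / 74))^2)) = 30537518209 / 35583048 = 858.20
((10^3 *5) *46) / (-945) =-46000 / 189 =-243.39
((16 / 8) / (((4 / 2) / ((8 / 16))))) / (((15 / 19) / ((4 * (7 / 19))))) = 14 / 15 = 0.93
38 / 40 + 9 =199 / 20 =9.95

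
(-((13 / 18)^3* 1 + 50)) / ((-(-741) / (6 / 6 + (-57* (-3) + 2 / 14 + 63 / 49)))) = -1340863 / 113724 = -11.79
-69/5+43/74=-4891/370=-13.22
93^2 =8649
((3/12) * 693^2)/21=22869/4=5717.25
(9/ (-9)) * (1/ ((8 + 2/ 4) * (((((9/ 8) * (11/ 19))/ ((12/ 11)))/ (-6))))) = 1.18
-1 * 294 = -294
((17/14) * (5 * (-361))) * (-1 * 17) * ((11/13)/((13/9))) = 51642855/2366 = 21827.07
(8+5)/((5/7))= 91/5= 18.20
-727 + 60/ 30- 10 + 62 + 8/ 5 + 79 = -2962/ 5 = -592.40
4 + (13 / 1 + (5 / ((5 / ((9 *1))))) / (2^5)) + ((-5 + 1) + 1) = 457 / 32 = 14.28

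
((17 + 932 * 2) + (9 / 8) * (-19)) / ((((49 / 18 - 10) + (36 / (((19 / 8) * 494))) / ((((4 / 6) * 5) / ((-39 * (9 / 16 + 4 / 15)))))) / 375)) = -453144121875 / 4922528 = -92055.16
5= 5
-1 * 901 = -901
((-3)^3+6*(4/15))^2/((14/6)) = 48387/175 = 276.50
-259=-259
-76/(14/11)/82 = -209/287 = -0.73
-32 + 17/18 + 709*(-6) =-77131/18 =-4285.06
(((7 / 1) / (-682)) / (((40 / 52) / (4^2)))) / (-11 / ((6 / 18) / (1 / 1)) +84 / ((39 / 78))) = -364 / 230175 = -0.00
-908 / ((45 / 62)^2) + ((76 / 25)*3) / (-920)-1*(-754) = -451610077 / 465750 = -969.64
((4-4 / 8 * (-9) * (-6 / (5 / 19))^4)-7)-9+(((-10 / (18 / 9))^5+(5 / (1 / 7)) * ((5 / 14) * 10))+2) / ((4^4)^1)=97282208341 / 80000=1216027.60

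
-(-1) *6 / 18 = 1 / 3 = 0.33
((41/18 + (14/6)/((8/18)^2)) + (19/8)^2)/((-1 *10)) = -2273/1152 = -1.97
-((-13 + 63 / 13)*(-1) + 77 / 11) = -197 / 13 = -15.15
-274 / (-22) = 137 / 11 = 12.45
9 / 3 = 3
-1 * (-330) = 330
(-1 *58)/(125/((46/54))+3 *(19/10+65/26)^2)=-0.28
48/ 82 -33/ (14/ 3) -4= -6019/ 574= -10.49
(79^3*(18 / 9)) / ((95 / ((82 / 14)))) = 40429198 / 665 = 60795.79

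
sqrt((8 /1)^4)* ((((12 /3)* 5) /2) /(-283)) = -640 /283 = -2.26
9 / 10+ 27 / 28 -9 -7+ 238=31341 / 140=223.86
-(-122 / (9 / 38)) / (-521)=-4636 / 4689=-0.99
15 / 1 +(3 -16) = 2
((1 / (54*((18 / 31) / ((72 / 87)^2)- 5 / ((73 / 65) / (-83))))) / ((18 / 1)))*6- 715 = -1553314607387 / 2172468033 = -715.00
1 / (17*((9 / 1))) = 1 / 153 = 0.01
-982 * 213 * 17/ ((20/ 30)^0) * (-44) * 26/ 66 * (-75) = -4622568600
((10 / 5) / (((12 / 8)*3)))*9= 4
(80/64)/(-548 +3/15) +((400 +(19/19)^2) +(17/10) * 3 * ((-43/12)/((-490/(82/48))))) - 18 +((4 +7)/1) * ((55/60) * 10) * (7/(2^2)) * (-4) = -46207508959/143158400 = -322.77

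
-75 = -75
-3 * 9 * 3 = -81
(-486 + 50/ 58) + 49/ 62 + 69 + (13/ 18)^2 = -120828859/ 291276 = -414.83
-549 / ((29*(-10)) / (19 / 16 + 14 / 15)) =4.01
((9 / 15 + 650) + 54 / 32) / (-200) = -52183 / 16000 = -3.26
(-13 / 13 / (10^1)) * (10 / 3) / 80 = -1 / 240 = -0.00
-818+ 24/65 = -53146/65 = -817.63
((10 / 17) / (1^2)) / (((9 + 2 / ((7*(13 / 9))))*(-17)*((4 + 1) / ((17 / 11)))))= -182 / 156519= -0.00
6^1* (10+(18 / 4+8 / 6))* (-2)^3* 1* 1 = -760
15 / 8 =1.88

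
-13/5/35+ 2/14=0.07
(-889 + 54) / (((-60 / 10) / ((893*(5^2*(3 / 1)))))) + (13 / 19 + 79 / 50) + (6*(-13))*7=4427068288 / 475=9320143.76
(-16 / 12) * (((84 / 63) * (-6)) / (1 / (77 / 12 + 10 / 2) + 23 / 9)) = 13152 / 3259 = 4.04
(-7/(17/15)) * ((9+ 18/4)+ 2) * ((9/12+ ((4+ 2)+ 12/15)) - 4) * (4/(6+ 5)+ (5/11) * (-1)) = 46221/1496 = 30.90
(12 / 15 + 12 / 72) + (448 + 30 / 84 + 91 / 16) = 764419 / 1680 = 455.01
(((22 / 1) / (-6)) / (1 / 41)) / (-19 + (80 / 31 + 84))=-13981 / 6285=-2.22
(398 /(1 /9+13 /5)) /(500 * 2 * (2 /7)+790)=0.14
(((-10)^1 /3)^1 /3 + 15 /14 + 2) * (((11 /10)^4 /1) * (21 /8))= 3616327 /480000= 7.53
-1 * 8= -8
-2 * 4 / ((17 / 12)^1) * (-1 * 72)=6912 / 17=406.59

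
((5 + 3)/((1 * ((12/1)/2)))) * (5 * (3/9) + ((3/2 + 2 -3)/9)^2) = 541/243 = 2.23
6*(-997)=-5982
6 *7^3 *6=12348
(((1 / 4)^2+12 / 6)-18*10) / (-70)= 2847 / 1120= 2.54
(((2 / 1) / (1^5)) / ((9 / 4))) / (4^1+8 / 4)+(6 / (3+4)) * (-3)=-458 / 189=-2.42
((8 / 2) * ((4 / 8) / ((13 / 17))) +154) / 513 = 2036 / 6669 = 0.31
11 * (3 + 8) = 121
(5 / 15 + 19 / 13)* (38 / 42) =190 / 117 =1.62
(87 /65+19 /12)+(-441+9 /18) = -341311 /780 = -437.58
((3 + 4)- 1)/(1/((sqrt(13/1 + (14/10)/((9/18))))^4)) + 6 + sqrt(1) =37621/25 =1504.84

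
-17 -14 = -31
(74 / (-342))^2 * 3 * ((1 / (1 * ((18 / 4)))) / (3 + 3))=1369 / 263169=0.01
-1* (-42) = 42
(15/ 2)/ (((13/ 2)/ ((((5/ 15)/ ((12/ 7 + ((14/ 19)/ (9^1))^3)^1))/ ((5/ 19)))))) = 665028063/ 780282620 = 0.85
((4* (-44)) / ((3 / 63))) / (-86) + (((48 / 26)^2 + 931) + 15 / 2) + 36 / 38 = 272233673 / 276146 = 985.83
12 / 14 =6 / 7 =0.86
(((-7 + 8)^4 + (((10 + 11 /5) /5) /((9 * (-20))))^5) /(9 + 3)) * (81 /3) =1845281249155403699 /820125000000000000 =2.25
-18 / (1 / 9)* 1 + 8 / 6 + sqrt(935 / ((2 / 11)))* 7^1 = -482 / 3 + 77* sqrt(170) / 2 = 341.31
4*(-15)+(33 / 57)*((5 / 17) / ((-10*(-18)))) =-697669 / 11628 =-60.00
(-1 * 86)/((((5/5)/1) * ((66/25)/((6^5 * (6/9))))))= -1857600/11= -168872.73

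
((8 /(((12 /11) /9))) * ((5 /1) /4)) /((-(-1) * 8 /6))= 495 /8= 61.88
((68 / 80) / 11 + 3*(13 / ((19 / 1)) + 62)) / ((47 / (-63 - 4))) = -268.19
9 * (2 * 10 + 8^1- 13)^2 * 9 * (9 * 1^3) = 164025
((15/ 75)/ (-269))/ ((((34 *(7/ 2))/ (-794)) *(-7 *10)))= -397/ 5601925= -0.00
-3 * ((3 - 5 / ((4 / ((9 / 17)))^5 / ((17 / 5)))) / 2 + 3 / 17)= -860108805 / 171051008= -5.03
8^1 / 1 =8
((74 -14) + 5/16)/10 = 6.03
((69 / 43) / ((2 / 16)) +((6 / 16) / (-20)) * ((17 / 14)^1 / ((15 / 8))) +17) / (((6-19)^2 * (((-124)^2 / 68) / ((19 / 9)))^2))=14409191177 / 936680804841600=0.00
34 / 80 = 0.42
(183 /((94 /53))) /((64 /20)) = 48495 /1504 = 32.24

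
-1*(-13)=13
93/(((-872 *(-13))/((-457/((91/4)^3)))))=-340008/1067810107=-0.00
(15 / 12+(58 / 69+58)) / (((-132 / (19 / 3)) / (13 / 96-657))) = 19870836785 / 10492416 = 1893.83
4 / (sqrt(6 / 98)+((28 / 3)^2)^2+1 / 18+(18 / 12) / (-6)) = 156128457744 / 296181587030401- 2939328 * sqrt(3) / 296181587030401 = 0.00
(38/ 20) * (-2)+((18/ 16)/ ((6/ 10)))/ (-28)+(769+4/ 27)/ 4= 5697823/ 30240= 188.42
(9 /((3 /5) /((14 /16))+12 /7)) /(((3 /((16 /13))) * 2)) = 0.77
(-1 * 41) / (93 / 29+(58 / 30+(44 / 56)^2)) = -3495660 / 490891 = -7.12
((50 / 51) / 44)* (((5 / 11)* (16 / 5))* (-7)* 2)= -0.45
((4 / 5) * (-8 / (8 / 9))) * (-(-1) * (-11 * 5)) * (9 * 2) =7128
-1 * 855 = -855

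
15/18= 5/6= 0.83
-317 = -317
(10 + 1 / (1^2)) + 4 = 15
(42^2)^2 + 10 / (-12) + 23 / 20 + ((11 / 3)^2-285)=560056457 / 180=3111424.76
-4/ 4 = -1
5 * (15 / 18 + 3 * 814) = 12214.17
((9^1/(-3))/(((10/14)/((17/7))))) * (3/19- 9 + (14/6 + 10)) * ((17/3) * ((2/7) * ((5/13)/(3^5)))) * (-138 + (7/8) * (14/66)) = 12.58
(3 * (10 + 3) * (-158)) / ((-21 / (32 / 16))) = 4108 / 7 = 586.86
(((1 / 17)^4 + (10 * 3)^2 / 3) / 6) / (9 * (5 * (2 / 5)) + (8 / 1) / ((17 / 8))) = 25056301 / 10906860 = 2.30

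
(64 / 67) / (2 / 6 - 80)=-192 / 16013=-0.01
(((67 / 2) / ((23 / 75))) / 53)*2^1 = 5025 / 1219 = 4.12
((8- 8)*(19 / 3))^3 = 0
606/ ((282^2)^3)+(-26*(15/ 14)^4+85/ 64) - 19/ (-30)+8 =-48906951291121331803/ 2012498473343279040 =-24.30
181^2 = 32761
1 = 1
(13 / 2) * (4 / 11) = 26 / 11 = 2.36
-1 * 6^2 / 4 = -9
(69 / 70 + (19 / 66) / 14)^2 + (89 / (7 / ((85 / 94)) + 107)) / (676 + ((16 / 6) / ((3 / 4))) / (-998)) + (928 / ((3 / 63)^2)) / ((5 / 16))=394118864569648200127 / 300947224762800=1309594.61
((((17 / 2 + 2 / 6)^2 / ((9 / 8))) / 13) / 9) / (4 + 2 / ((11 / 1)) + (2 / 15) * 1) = 0.14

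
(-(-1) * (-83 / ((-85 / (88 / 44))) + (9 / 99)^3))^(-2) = 12799528225 / 48854702961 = 0.26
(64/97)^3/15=262144/13690095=0.02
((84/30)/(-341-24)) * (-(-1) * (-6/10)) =42/9125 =0.00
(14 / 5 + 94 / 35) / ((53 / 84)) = 2304 / 265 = 8.69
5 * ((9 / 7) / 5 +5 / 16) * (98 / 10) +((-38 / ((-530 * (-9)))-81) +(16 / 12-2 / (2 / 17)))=-2623963 / 38160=-68.76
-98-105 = -203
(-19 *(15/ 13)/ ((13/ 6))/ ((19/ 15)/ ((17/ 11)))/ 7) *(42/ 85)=-1620/ 1859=-0.87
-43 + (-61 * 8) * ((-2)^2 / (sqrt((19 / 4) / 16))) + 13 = -15616 * sqrt(19) / 19 - 30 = -3612.56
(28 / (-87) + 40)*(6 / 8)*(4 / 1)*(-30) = -103560 / 29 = -3571.03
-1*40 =-40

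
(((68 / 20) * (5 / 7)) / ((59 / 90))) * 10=37.05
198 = 198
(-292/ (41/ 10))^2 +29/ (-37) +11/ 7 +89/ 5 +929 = 13104486806/ 2176895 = 6019.81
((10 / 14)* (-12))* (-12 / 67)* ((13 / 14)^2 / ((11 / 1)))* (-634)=-19286280 / 252791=-76.29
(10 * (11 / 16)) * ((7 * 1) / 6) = 385 / 48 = 8.02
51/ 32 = 1.59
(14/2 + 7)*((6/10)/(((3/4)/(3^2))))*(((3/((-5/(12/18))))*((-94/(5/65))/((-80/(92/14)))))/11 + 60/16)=13842/1375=10.07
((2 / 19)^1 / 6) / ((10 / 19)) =1 / 30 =0.03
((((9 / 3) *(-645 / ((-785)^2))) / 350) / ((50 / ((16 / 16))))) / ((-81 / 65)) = 559 / 3882217500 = 0.00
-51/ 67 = -0.76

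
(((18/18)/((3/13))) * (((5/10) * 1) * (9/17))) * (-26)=-507/17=-29.82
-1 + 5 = 4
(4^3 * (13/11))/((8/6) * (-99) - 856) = -0.08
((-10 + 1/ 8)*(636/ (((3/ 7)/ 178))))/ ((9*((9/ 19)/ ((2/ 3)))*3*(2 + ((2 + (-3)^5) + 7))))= 49561519/ 84564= 586.08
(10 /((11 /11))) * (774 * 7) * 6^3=11702880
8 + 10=18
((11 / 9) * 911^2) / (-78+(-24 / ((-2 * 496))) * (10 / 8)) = -13009.50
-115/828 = -0.14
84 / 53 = 1.58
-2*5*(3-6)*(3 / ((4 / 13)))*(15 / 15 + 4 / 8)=1755 / 4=438.75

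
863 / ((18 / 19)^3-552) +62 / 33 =13014457 / 41583696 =0.31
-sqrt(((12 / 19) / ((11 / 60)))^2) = -720 / 209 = -3.44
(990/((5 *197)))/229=198/45113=0.00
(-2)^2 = 4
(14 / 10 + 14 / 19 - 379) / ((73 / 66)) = -2362932 / 6935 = -340.73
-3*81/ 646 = -243/ 646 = -0.38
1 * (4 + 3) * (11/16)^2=847/256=3.31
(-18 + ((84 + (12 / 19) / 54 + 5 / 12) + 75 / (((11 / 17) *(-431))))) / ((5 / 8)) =429089434 / 4053555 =105.86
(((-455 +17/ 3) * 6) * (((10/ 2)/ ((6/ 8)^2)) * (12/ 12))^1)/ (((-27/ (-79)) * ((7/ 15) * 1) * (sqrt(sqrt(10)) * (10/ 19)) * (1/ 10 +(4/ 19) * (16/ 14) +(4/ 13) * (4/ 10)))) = -346226.75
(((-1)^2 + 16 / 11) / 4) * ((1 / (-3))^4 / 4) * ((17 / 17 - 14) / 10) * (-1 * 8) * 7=91 / 660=0.14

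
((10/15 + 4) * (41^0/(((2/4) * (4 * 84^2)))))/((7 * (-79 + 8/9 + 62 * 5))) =1/4908624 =0.00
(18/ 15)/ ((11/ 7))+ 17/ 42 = 2699/ 2310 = 1.17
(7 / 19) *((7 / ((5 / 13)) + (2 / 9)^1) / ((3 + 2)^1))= 5803 / 4275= 1.36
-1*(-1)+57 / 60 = 39 / 20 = 1.95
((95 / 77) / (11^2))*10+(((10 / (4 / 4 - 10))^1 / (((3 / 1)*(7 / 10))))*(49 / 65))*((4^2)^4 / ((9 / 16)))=-1367738561830 / 29432403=-46470.50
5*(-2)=-10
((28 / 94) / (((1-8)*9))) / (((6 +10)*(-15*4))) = 1 / 203040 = 0.00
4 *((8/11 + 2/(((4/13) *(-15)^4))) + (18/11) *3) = 12555286/556875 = 22.55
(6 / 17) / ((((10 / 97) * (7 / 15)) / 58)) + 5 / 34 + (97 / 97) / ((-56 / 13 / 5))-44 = 380.48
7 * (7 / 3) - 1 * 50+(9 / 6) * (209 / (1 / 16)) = 14947 / 3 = 4982.33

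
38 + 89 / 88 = 3433 / 88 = 39.01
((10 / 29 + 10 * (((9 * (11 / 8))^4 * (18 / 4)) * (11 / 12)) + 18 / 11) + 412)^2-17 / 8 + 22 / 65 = 1663090130908980920231001017 / 1775556928471040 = 936658298160.62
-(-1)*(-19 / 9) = -19 / 9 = -2.11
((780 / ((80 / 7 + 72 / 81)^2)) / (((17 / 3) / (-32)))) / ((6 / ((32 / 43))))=-24766560 / 6877979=-3.60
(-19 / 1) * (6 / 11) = -114 / 11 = -10.36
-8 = -8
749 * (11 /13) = 8239 /13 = 633.77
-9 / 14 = -0.64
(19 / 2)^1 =19 / 2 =9.50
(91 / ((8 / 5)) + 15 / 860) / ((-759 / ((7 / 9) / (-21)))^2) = 19571 / 144467288856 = 0.00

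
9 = 9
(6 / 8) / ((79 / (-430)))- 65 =-10915 / 158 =-69.08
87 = 87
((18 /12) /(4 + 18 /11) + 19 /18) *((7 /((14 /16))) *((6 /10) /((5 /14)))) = 1652 /93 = 17.76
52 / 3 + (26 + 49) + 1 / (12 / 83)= 397 / 4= 99.25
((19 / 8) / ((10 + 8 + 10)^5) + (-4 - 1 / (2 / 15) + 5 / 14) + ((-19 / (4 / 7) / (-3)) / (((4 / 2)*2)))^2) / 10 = -0.35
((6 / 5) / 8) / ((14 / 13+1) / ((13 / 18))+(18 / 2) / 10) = 169 / 4254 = 0.04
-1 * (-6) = 6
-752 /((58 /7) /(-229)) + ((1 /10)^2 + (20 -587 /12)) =45141728 /2175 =20754.82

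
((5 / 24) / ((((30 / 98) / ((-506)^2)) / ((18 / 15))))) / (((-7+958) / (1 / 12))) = 3136441 / 171180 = 18.32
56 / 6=28 / 3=9.33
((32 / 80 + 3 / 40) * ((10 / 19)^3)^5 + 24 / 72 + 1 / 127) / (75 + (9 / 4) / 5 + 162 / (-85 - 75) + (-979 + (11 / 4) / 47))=-78118056402134751668960 / 207063578981971591213648887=-0.00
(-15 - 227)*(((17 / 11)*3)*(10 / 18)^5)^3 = -299865722656250 / 83881572334857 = -3.57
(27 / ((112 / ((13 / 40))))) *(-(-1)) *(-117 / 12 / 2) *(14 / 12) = -4563 / 10240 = -0.45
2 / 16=1 / 8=0.12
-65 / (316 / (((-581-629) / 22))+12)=-3575 / 344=-10.39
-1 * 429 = -429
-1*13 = -13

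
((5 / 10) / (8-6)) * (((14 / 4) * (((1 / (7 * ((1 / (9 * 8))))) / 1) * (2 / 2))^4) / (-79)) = -3359232 / 27097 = -123.97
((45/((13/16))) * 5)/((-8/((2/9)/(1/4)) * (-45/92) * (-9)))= -6.99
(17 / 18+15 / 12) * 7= 553 / 36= 15.36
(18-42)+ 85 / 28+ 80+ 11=1961 / 28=70.04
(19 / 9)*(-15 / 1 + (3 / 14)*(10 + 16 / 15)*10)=1159 / 63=18.40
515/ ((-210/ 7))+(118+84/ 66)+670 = 50959/ 66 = 772.11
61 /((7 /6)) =366 /7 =52.29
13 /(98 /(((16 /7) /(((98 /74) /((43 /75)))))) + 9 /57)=241832 /1845243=0.13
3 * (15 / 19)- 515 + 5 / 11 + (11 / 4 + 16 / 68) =-7236633 / 14212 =-509.19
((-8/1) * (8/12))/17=-16/51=-0.31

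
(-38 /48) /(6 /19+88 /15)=-0.13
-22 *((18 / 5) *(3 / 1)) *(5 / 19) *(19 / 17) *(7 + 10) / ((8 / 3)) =-891 / 2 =-445.50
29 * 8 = 232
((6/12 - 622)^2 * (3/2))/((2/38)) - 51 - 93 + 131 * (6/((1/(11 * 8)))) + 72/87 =2569979757/232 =11077498.95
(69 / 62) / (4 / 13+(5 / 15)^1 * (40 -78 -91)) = -299 / 11470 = -0.03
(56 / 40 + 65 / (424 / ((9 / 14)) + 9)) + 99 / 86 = 6852199 / 2587310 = 2.65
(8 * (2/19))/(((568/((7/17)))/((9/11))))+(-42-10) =-13117550/252263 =-52.00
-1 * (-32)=32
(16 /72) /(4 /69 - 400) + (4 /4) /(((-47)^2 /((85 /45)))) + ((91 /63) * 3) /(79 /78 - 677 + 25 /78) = -3399626579 /556042663026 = -0.01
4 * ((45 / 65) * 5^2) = 900 / 13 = 69.23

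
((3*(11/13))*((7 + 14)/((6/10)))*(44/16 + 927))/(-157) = -4295445/8164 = -526.14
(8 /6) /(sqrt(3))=4*sqrt(3) /9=0.77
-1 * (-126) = 126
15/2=7.50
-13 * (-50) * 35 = 22750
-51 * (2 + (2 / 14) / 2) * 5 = -7395 / 14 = -528.21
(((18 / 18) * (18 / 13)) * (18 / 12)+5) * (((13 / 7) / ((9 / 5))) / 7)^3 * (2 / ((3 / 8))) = 31096000 / 257298363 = 0.12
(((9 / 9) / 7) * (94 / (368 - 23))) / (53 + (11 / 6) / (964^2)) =174707648 / 237890491895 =0.00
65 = 65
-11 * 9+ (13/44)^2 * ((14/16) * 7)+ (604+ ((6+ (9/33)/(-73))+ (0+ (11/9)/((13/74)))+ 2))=68851744853/132283008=520.49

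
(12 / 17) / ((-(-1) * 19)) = 12 / 323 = 0.04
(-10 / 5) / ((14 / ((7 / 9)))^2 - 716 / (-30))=-15 / 2609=-0.01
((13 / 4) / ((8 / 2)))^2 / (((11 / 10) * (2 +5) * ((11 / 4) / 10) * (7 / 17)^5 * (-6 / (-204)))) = 895.48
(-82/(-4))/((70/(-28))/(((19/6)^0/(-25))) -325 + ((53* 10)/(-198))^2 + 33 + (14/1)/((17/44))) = -6831297/62014721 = -0.11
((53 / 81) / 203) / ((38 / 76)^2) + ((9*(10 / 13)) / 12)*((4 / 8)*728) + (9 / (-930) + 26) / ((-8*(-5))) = 42952682051 / 203893200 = 210.66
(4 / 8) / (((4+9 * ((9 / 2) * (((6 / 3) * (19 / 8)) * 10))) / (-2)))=-4 / 7711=-0.00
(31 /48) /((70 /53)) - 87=-290677 /3360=-86.51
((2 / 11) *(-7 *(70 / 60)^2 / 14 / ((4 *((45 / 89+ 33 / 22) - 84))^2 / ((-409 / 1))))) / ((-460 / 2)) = -3239689 / 1583781012000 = -0.00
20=20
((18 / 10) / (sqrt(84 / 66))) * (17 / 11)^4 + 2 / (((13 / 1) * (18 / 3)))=1 / 39 + 751689 * sqrt(154) / 1024870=9.13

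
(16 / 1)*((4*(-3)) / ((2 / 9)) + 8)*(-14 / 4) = 2576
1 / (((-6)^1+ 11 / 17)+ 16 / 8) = -17 / 57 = -0.30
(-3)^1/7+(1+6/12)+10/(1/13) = 1835/14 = 131.07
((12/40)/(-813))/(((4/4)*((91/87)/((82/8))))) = -3567/986440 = -0.00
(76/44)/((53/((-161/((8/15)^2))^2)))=24932761875/2387968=10440.99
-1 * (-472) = 472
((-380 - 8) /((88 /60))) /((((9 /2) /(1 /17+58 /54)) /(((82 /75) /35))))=-3308864 /1590435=-2.08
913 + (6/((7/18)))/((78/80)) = 84523/91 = 928.82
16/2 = 8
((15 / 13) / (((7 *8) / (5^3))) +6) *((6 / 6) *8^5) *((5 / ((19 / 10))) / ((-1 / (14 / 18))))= -426188800 / 741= -575153.58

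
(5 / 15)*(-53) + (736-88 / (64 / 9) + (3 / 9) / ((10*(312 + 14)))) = 4602849 / 6520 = 705.96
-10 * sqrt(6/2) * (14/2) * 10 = -700 * sqrt(3) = -1212.44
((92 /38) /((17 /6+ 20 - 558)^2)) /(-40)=-207 /979499495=-0.00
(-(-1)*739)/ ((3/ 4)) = 2956/ 3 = 985.33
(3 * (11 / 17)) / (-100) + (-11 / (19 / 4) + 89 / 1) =2799273 / 32300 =86.66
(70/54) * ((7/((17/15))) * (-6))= -2450/51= -48.04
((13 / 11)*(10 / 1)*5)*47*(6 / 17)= 183300 / 187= 980.21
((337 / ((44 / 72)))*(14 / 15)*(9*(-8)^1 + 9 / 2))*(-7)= 2675106 / 11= 243191.45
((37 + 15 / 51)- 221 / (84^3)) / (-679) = -375770579 / 6841582272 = -0.05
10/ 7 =1.43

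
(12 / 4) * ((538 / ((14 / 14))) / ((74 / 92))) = 74244 / 37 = 2006.59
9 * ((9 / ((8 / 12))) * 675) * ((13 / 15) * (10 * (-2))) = -1421550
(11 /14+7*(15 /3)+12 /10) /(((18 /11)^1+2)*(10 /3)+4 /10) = 85437 /28924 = 2.95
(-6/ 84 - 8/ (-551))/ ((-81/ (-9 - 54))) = -439/ 9918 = -0.04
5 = 5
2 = 2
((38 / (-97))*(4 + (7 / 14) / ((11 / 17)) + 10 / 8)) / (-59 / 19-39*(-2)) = -95665 / 3036682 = -0.03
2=2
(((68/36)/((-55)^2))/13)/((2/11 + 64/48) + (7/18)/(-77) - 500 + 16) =-34/341530475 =-0.00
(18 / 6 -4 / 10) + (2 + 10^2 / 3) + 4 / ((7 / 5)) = 4283 / 105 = 40.79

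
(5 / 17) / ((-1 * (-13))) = 0.02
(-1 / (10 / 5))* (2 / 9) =-1 / 9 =-0.11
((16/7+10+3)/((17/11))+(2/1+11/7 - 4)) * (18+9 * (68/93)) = 232.59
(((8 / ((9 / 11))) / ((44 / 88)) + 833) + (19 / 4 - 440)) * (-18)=-15023 / 2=-7511.50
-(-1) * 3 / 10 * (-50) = -15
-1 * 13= -13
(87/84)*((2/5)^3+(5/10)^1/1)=4089/7000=0.58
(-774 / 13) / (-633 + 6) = 258 / 2717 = 0.09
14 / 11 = 1.27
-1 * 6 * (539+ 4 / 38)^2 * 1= -629514294 / 361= -1743806.91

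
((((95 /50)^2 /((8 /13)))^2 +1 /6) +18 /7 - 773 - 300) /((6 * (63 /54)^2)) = -13921810771 /109760000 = -126.84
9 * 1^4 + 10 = 19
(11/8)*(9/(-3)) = -33/8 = -4.12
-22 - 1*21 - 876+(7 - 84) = -996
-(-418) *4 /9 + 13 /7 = 11821 /63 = 187.63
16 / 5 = 3.20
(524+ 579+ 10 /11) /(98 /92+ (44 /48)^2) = 40217616 /69421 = 579.33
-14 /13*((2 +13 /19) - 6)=882 /247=3.57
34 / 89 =0.38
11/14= 0.79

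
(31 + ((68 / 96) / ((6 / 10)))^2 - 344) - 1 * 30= -1770887 / 5184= -341.61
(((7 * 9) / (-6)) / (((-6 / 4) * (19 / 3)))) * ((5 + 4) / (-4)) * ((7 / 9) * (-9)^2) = -11907 / 76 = -156.67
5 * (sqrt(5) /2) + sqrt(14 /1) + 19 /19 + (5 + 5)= sqrt(14) + 5 * sqrt(5) /2 + 11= 20.33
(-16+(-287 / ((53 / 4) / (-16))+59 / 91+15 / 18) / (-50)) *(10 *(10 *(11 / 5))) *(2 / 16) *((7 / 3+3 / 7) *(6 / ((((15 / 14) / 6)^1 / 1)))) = -4239153358 / 72345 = -58596.36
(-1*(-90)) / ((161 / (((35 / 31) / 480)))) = 15 / 11408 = 0.00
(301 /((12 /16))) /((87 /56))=67424 /261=258.33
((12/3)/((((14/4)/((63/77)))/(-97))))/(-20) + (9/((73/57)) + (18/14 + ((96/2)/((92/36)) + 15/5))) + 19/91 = 292770722/8403395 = 34.84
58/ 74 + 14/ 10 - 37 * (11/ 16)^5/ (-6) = 3644142319/ 1163919360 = 3.13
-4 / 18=-2 / 9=-0.22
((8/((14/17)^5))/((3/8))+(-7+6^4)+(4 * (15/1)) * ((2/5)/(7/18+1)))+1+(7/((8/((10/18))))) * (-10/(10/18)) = 6831289513/5042100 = 1354.85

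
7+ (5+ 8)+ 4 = 24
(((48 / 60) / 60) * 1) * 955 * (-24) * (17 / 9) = -25976 / 45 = -577.24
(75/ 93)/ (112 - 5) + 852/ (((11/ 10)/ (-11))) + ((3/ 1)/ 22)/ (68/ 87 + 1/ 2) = -69322913458/ 8136601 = -8519.89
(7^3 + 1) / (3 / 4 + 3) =91.73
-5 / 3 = -1.67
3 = 3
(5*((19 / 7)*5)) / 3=475 / 21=22.62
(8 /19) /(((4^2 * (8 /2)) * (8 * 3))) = 1 /3648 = 0.00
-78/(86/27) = -1053/43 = -24.49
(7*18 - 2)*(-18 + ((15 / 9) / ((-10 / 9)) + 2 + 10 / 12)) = -6200 / 3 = -2066.67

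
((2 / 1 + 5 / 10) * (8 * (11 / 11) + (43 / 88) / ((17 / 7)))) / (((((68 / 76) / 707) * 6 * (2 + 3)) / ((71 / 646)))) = 615866993 / 10376256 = 59.35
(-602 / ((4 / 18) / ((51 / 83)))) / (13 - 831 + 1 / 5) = 230265 / 113129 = 2.04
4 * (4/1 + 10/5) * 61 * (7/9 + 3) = 16592/3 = 5530.67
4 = 4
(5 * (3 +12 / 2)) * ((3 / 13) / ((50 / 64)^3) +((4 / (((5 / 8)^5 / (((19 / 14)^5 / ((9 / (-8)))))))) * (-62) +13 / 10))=654072330265699 / 1365568750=478974.30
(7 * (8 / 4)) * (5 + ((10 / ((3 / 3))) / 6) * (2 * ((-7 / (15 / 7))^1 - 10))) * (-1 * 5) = 24710 / 9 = 2745.56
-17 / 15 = -1.13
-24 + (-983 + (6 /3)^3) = -999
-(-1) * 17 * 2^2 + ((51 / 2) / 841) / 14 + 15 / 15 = 1624863 / 23548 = 69.00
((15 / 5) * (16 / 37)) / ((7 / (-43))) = -2064 / 259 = -7.97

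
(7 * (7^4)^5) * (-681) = -380369733440716408767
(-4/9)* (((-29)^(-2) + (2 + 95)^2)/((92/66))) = -174085340/58029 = -2999.97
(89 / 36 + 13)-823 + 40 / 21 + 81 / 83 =-16829999 / 20916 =-804.65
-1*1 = -1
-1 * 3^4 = -81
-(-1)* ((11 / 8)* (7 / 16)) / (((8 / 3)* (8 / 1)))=231 / 8192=0.03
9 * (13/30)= 39/10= 3.90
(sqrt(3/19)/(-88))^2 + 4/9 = 588571/1324224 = 0.44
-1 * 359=-359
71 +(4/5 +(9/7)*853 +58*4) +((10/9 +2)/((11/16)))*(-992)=-10701778/3465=-3088.54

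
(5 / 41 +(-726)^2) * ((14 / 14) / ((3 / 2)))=43220242 / 123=351384.08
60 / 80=3 / 4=0.75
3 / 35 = 0.09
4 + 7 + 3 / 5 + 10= 21.60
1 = 1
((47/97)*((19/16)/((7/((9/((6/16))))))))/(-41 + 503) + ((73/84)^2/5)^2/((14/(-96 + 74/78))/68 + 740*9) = 2382025599370055993/557400260928269404800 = 0.00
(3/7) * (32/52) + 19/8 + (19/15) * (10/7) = 9715/2184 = 4.45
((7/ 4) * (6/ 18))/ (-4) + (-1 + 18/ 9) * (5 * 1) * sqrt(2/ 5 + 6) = -7/ 48 + 4 * sqrt(10) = 12.50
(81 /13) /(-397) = -81 /5161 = -0.02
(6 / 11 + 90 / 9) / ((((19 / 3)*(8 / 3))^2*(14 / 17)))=0.04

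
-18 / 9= -2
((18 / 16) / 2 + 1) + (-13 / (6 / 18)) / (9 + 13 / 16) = -2.41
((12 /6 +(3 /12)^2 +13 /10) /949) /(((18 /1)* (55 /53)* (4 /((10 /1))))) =14257 /30064320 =0.00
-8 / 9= -0.89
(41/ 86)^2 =1681/ 7396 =0.23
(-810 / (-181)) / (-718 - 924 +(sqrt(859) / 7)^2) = -13230 / 4802473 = -0.00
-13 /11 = -1.18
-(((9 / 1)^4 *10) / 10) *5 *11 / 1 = -360855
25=25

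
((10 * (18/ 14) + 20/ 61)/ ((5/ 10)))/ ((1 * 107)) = 11260/ 45689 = 0.25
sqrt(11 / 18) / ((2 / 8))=2 * sqrt(22) / 3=3.13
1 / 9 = 0.11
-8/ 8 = -1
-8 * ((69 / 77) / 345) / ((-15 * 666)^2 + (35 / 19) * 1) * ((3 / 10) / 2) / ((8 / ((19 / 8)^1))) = -1083 / 116806039196000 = -0.00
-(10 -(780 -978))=-208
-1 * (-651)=651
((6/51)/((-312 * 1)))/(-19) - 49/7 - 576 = -29376203/50388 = -583.00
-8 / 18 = -0.44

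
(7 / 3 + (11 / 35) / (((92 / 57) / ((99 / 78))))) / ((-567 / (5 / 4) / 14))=-648113 / 8137584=-0.08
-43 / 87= -0.49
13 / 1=13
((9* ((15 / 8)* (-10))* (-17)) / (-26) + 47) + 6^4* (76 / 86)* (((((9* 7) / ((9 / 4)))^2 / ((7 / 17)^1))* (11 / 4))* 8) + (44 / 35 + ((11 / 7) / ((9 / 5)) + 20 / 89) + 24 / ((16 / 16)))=6014669772619373 / 125372520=47974386.83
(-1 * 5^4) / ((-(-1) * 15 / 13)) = -1625 / 3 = -541.67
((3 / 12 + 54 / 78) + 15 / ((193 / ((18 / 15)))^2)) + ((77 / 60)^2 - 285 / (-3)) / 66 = 276963752653 / 115054711200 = 2.41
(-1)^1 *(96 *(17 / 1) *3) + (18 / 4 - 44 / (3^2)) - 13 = -88369 / 18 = -4909.39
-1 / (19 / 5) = -5 / 19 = -0.26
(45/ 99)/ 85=1/ 187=0.01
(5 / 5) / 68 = 1 / 68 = 0.01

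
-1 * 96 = -96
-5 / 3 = -1.67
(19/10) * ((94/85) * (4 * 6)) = 21432/425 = 50.43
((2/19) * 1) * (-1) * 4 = -8/19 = -0.42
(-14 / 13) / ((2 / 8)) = -56 / 13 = -4.31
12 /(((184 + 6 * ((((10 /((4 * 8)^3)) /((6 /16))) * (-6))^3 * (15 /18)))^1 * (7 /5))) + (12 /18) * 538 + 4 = 167208325708864 /460993154979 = 362.71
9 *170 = 1530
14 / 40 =7 / 20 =0.35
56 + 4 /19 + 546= 11442 /19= 602.21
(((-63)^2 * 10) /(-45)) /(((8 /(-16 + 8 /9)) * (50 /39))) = 32487 /25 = 1299.48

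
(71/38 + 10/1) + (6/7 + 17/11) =41757/2926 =14.27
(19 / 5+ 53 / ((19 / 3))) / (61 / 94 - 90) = -108664 / 797905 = -0.14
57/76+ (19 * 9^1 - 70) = 101.75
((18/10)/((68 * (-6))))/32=-3/21760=-0.00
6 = 6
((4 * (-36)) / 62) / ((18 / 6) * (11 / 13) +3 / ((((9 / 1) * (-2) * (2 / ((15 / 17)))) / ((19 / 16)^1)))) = -1018368 / 1074739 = -0.95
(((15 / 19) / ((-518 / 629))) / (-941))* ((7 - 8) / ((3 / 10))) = -425 / 125153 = -0.00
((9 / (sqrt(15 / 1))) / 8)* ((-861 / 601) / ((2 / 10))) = -2583* sqrt(15) / 4808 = -2.08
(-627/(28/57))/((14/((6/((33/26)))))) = -42237/98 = -430.99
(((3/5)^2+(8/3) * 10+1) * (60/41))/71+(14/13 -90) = -16716276/189215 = -88.35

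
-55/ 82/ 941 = -0.00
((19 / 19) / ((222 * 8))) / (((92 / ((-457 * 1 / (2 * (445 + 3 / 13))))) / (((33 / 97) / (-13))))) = 5027 / 61156100608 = 0.00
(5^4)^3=244140625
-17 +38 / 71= -1169 / 71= -16.46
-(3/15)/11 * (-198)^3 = 705672/5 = 141134.40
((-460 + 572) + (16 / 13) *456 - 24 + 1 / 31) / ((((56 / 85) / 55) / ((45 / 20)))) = 1572721425 / 12896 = 121954.20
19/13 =1.46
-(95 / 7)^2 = -9025 / 49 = -184.18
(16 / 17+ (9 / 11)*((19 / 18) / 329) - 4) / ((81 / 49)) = -877457 / 474606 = -1.85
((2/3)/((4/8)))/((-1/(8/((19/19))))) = -32/3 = -10.67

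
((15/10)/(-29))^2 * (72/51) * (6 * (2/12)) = 54/14297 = 0.00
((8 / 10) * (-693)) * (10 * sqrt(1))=-5544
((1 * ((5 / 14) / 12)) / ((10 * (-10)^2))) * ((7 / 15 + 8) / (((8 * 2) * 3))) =127 / 24192000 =0.00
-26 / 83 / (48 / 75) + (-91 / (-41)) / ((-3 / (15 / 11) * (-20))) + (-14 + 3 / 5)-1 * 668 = -1020931193 / 1497320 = -681.84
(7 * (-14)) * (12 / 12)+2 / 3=-292 / 3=-97.33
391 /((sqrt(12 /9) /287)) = 112217 * sqrt(3) /2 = 97182.77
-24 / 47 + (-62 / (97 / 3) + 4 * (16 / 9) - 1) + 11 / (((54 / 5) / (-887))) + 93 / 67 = -14817881077 / 16494462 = -898.35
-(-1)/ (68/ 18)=9/ 34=0.26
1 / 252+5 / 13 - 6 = -18383 / 3276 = -5.61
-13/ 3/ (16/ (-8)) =13/ 6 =2.17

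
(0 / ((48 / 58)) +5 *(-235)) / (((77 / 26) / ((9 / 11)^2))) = -2474550 / 9317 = -265.60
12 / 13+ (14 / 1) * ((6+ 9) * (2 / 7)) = 792 / 13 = 60.92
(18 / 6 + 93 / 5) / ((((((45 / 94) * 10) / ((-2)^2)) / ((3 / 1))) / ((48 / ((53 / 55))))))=3573504 / 1325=2696.98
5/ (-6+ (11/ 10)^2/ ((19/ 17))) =-9500/ 9343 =-1.02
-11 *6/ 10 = -6.60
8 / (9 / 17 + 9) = 68 / 81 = 0.84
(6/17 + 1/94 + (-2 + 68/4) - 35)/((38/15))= -470685/60724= -7.75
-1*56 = -56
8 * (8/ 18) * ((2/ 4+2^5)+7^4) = 77872/ 9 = 8652.44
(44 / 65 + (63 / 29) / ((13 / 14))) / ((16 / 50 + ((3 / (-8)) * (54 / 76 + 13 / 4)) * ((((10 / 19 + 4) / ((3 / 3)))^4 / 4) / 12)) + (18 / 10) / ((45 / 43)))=-2252655826240 / 8175427451789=-0.28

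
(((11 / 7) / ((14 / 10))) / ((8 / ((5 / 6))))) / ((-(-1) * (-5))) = -0.02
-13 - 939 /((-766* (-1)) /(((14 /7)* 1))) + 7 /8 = -44663 /3064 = -14.58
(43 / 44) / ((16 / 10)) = 0.61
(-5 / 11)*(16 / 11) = -80 / 121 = -0.66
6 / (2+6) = 3 / 4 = 0.75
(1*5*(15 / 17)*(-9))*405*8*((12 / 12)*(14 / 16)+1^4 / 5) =-2351025 / 17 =-138295.59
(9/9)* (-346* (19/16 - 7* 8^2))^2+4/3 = 4588852043443/192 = 23900271059.60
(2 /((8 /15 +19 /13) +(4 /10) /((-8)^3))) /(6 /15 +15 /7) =698880 /1771901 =0.39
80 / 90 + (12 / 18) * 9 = 62 / 9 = 6.89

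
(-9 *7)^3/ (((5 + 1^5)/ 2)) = -83349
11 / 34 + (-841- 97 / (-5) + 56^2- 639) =284873 / 170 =1675.72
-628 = -628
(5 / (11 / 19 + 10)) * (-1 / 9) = -95 / 1809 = -0.05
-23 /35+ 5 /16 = -193 /560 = -0.34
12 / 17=0.71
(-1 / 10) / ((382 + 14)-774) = 1 / 3780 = 0.00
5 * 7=35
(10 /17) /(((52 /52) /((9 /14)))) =45 /119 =0.38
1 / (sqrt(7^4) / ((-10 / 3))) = -10 / 147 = -0.07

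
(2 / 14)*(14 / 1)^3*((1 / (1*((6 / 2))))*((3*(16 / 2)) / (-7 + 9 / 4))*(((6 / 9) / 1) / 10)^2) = -12544 / 4275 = -2.93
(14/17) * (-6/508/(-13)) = 21/28067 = 0.00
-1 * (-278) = 278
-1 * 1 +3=2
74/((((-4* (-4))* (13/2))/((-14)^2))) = 1813/13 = 139.46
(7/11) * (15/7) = 15/11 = 1.36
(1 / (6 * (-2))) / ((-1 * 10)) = 1 / 120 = 0.01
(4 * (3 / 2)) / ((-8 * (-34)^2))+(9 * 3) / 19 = 124791 / 87856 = 1.42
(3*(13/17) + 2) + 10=14.29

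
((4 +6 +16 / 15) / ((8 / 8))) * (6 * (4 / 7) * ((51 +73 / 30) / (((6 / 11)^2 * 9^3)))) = 4599694 / 492075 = 9.35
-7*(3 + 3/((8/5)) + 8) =-90.12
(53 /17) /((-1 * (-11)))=53 /187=0.28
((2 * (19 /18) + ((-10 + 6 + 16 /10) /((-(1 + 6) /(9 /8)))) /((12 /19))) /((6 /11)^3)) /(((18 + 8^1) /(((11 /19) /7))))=5285401 /99066240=0.05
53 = 53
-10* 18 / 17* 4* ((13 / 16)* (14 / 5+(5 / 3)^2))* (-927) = 3024801 / 17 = 177929.47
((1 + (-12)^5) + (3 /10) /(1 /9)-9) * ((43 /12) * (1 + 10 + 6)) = -1819000663 /120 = -15158338.86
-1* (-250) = 250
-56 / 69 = -0.81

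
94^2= 8836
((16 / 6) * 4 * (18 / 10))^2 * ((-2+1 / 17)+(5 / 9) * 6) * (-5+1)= -872448 / 425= -2052.82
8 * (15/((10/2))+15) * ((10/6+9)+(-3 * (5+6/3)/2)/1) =24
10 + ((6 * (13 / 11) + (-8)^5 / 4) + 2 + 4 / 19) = -1708094 / 209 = -8172.70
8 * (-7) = -56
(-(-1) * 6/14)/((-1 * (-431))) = 3/3017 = 0.00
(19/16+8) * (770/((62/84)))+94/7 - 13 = 8319837/868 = 9585.07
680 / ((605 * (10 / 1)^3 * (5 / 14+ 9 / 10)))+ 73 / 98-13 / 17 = -2097023 / 110872300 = -0.02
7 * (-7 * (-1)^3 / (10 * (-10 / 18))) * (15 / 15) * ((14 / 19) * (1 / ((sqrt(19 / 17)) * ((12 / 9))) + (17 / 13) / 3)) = -9261 * sqrt(323) / 36100-17493 / 6175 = -7.44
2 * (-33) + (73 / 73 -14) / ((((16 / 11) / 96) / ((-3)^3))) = 23100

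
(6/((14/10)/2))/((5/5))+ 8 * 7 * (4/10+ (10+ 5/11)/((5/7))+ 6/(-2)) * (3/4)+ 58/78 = 514.84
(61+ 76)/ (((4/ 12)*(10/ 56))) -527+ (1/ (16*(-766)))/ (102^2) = 1131408865147/ 637557120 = 1774.60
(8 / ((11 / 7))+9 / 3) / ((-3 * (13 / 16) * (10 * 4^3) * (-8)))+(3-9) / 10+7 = 878681 / 137280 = 6.40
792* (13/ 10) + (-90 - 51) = 4443/ 5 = 888.60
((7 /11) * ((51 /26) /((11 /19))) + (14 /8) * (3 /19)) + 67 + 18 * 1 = 10452367 /119548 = 87.43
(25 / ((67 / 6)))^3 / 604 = 843750 / 45415213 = 0.02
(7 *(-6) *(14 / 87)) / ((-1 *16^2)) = 49 / 1856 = 0.03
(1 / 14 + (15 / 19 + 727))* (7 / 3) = 64537 / 38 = 1698.34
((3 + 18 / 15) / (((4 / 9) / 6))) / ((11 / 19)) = 10773 / 110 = 97.94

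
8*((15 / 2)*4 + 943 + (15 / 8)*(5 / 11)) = 7790.82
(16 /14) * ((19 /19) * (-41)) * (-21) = 984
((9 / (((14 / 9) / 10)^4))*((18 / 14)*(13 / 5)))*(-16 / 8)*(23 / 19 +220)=-7259351199750 / 319333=-22732856.30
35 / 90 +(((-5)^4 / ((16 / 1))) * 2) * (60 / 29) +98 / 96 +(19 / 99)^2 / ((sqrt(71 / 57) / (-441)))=680887 / 4176-17689 * sqrt(4047) / 77319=148.49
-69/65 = -1.06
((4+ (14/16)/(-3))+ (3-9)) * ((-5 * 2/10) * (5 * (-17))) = -4675/24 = -194.79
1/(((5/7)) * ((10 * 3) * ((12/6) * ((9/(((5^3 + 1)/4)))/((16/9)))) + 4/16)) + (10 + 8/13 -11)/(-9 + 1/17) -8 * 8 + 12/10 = -171363507/2736760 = -62.62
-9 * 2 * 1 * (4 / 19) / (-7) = 0.54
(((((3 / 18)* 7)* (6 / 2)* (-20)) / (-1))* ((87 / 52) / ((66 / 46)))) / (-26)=-23345 / 7436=-3.14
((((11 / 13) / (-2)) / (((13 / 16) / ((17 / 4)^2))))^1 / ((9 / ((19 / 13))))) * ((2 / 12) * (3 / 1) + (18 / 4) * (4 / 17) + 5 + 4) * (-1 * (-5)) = -6377635 / 79092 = -80.64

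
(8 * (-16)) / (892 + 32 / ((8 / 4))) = -32 / 227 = -0.14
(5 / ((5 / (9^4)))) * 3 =19683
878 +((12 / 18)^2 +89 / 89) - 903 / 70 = 77989 / 90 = 866.54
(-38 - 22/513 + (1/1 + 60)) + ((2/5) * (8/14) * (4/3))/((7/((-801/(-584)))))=211179529/9175005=23.02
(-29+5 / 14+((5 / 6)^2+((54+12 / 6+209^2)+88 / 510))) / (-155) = -936251581 / 3320100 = -281.99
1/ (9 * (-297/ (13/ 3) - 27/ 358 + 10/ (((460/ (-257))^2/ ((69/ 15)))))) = -10704200/ 5226846093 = -0.00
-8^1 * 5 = -40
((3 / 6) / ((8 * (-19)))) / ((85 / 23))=-23 / 25840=-0.00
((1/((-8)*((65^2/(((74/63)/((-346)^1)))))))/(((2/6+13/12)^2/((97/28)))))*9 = 32301/20701257850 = 0.00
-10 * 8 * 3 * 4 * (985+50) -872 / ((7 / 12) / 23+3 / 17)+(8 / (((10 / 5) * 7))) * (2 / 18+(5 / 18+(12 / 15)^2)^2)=-997919.86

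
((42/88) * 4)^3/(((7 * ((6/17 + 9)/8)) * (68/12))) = 10584/70543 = 0.15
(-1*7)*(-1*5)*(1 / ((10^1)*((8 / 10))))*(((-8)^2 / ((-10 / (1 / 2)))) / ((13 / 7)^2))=-686 / 169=-4.06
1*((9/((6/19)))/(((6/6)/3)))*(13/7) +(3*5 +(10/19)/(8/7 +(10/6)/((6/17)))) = 34179393/196574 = 173.88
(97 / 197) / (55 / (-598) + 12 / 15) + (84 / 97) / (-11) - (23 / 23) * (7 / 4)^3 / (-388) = 71827578741 / 113917768448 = 0.63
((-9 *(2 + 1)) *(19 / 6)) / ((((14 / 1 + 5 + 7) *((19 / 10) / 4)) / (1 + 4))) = -450 / 13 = -34.62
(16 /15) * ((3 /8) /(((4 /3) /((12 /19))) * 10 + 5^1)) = 0.02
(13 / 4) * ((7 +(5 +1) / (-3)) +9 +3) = 221 / 4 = 55.25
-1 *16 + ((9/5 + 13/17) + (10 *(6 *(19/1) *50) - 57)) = 4839013/85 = 56929.56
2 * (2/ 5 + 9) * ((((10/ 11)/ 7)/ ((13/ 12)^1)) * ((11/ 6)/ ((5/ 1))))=376/ 455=0.83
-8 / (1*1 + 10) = -8 / 11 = -0.73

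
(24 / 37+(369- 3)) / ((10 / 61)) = 2236.56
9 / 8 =1.12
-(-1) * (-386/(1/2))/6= -386/3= -128.67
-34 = -34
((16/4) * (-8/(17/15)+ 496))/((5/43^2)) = 61475552/85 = 723241.79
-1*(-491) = 491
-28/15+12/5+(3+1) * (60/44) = 988/165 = 5.99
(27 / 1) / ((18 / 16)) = 24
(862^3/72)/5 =80062991/45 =1779177.58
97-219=-122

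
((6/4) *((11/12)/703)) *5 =55/5624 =0.01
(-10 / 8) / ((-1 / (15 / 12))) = 25 / 16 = 1.56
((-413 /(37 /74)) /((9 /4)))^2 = 10916416 /81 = 134770.57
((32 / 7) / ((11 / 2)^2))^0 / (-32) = -1 / 32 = -0.03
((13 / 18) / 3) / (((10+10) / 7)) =91 / 1080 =0.08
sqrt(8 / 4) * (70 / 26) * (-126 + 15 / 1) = -3885 * sqrt(2) / 13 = -422.63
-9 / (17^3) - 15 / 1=-73704 / 4913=-15.00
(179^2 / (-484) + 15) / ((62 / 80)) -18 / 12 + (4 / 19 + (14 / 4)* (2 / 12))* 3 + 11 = -15446407 / 285076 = -54.18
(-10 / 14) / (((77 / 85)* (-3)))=0.26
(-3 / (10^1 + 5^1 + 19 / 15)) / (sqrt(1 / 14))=-0.69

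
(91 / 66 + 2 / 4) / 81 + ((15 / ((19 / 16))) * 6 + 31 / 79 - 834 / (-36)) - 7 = 92.37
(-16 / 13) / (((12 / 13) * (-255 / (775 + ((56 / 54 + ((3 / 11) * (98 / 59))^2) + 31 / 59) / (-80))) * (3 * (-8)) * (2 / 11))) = -41474727721 / 44662622400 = -0.93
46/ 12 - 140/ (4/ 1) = -187/ 6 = -31.17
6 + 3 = 9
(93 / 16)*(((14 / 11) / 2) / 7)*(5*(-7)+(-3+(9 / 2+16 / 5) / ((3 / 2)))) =-15283 / 880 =-17.37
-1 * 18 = -18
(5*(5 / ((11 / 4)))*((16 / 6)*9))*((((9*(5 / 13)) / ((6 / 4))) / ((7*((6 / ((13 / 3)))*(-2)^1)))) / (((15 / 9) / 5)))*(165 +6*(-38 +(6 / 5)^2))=4235.84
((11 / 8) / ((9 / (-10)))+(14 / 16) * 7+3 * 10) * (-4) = -2491 / 18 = -138.39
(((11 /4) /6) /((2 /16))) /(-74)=-11 /222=-0.05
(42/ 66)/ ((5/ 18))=126/ 55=2.29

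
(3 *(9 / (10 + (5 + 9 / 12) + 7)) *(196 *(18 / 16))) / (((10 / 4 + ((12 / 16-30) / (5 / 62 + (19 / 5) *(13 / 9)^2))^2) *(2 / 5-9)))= -78623185472856 / 40922158611191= -1.92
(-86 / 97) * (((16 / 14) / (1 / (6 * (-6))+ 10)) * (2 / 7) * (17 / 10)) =-421056 / 8531635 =-0.05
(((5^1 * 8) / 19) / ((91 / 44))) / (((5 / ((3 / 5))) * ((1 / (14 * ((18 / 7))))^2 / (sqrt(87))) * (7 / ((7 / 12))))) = 114048 * sqrt(87) / 8645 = 123.05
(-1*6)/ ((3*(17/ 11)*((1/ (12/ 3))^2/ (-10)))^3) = 10903552000/ 44217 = 246591.85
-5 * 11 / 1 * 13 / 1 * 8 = -5720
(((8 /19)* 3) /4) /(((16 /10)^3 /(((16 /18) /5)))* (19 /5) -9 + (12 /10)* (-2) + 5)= 375 /96368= 0.00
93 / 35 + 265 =9368 / 35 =267.66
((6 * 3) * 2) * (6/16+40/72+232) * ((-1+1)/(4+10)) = 0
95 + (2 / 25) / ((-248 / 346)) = 147077 / 1550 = 94.89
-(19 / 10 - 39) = 371 / 10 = 37.10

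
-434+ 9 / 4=-1727 / 4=-431.75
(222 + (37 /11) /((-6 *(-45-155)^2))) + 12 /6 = 591359963 /2640000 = 224.00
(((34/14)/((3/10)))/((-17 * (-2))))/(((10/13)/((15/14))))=65/196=0.33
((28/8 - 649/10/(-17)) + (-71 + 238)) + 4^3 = 20257/85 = 238.32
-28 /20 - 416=-2087 /5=-417.40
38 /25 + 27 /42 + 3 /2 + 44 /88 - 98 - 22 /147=-690803 /7350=-93.99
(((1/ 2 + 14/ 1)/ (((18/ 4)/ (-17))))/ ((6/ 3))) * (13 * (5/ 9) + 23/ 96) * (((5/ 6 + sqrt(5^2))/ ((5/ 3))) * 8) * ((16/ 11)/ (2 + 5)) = -1059457/ 891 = -1189.07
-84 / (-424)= 21 / 106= 0.20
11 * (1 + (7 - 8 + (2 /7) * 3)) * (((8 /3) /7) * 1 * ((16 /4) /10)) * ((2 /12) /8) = 22 /735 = 0.03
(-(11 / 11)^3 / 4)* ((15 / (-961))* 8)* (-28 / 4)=-0.22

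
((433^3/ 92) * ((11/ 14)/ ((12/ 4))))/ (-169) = -893010107/ 653016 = -1367.52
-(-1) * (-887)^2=786769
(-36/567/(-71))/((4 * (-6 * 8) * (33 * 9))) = -1/63767088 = -0.00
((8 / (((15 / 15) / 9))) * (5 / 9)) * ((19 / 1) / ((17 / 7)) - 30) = -15080 / 17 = -887.06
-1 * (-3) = 3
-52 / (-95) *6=3.28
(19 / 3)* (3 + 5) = 152 / 3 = 50.67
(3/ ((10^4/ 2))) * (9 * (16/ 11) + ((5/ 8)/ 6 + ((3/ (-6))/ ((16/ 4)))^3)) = 0.01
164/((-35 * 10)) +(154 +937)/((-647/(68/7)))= -1907754/113225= -16.85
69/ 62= 1.11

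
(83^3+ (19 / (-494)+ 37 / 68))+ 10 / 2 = 505464575 / 884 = 571792.51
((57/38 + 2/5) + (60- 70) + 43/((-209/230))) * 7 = -810803/2090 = -387.94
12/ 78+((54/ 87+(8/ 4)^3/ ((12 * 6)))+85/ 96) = 192295/ 108576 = 1.77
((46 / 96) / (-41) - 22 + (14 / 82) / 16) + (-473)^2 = 220127687 / 984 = 223707.00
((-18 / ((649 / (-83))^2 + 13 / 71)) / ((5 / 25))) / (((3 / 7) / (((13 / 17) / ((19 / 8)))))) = -890196580 / 807360787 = -1.10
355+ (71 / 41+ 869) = 50255 / 41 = 1225.73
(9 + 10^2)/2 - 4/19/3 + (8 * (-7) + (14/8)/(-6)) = -283/152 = -1.86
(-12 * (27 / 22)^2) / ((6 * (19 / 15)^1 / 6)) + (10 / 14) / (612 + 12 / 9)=-84498783 / 5922224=-14.27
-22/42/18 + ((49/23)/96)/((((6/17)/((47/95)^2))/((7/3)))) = 1899817/278980800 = 0.01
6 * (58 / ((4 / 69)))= 6003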